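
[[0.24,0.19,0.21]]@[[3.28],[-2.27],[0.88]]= [[0.54]]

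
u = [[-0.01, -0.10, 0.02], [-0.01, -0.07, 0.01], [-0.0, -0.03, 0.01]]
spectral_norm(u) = 0.13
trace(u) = -0.07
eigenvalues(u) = [-0.08, 0.0, 0.01]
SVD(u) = [[-0.80,0.18,-0.58], [-0.55,-0.60,0.58], [-0.24,0.78,0.58]] @ diag([0.12865798959173158, 0.006864525782155882, 2.4445199351412248e-18]) @ [[0.1, 0.98, -0.19], [0.61, 0.08, 0.79], [0.78, -0.2, -0.59]]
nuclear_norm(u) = 0.14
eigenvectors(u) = [[0.78, -0.78, 0.71], [0.59, 0.20, -0.00], [0.2, 0.59, 0.71]]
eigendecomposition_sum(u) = [[-0.01, -0.09, 0.01], [-0.01, -0.07, 0.01], [-0.00, -0.02, 0.0]] + [[0.00, -0.00, -0.00], [-0.00, 0.0, 0.00], [-0.00, 0.0, 0.00]] + [[0.0,-0.01,0.01], [-0.0,0.0,-0.0], [0.00,-0.01,0.01]]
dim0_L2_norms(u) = [0.01, 0.13, 0.02]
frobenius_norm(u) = 0.13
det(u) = 0.00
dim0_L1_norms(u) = [0.02, 0.2, 0.04]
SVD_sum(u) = [[-0.01,-0.10,0.02], [-0.01,-0.07,0.01], [-0.00,-0.03,0.01]] + [[0.00, 0.0, 0.0], [-0.0, -0.00, -0.00], [0.00, 0.00, 0.00]] + [[-0.0, 0.0, 0.0], [0.0, -0.00, -0.00], [0.0, -0.0, -0.00]]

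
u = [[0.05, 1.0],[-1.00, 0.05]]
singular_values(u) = [1.0, 1.0]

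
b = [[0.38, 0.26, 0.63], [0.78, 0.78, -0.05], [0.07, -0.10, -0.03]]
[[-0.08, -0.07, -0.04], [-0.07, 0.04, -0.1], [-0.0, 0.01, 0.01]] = b @ [[-0.08,0.04,-0.02],[-0.01,0.00,-0.11],[-0.08,-0.13,-0.0]]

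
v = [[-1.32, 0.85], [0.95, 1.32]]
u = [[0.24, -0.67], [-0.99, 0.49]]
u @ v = [[-0.95,-0.68], [1.77,-0.19]]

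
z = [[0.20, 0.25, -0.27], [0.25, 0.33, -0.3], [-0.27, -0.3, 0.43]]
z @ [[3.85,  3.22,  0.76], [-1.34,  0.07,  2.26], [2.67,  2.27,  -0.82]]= [[-0.29, 0.05, 0.94], [-0.28, 0.15, 1.18], [0.51, 0.09, -1.24]]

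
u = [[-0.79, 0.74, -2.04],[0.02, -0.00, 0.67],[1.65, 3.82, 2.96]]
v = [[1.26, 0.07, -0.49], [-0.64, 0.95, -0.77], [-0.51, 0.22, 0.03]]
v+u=[[0.47,0.81,-2.53], [-0.62,0.95,-0.10], [1.14,4.04,2.99]]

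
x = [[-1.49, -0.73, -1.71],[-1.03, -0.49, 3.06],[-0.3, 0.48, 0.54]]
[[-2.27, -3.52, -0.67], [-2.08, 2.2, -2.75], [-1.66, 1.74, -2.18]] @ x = [[7.21, 3.06, -7.25], [1.66, -0.88, 8.80], [1.34, -0.69, 6.99]]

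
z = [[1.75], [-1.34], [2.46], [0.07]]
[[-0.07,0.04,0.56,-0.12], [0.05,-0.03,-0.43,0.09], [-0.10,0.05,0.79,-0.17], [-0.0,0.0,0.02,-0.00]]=z@[[-0.04, 0.02, 0.32, -0.07]]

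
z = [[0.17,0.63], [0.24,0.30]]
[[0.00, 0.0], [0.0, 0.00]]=z @[[0.0, 0.0], [0.0, 0.0]]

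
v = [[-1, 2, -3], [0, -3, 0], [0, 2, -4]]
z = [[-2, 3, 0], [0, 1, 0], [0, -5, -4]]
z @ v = [[2, -13, 6], [0, -3, 0], [0, 7, 16]]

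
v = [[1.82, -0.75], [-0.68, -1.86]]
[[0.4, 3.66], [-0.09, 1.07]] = v@[[0.21, 1.54], [-0.03, -1.14]]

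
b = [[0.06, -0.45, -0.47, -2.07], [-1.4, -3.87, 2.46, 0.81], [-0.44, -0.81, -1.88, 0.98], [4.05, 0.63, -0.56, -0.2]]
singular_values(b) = [5.54, 3.24, 2.38, 2.01]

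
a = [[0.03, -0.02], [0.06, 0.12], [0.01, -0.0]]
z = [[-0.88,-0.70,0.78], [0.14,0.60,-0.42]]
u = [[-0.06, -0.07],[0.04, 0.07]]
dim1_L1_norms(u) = [0.13, 0.11]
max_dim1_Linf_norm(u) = 0.07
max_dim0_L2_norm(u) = 0.1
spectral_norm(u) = 0.12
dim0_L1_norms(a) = [0.1, 0.14]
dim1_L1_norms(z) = [2.36, 1.16]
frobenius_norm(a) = 0.14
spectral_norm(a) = 0.13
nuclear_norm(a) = 0.17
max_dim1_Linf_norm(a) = 0.12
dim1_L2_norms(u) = [0.09, 0.08]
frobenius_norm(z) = 1.56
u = z @ a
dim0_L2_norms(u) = [0.07, 0.1]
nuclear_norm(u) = 0.13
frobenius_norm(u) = 0.12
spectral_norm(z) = 1.52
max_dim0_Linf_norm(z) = 0.88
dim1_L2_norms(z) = [1.37, 0.75]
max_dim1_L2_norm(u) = 0.09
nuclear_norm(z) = 1.87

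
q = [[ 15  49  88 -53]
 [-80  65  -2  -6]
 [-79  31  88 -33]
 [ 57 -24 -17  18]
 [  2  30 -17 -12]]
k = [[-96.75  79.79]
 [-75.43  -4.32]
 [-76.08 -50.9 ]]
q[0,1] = 49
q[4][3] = -12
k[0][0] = -96.75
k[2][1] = -50.9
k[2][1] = -50.9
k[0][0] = -96.75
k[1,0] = -75.43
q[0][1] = 49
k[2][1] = -50.9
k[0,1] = 79.79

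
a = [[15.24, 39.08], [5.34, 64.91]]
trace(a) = 80.15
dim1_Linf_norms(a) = [39.08, 64.91]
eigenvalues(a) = [11.34, 68.81]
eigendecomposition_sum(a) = [[10.57, -7.72], [-1.05, 0.77]] + [[4.67, 46.8], [6.39, 64.14]]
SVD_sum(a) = [[6.77, 40.50], [10.7, 64.01]] + [[8.47, -1.42], [-5.36, 0.90]]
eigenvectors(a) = [[-1.0, -0.59], [0.1, -0.81]]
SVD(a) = [[0.53, 0.85], [0.85, -0.53]] @ diag([76.7986422027052, 10.163476561731528]) @ [[0.16, 0.99], [0.99, -0.16]]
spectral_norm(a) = 76.80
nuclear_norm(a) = 86.96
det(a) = 780.54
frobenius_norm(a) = 77.47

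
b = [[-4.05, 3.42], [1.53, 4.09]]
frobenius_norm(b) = 6.87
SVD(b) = [[0.87, 0.5],[0.5, -0.87]] @ diag([5.708668869396116, 3.81824563636072]) @ [[-0.48, 0.88], [-0.88, -0.48]]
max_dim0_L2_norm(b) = 5.33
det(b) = -21.80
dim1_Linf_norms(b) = [4.05, 4.09]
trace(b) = 0.04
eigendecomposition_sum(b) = [[-4.35, 1.70], [0.76, -0.30]] + [[0.3,1.72], [0.77,4.39]]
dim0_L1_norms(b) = [5.58, 7.51]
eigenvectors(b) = [[-0.99, -0.36], [0.17, -0.93]]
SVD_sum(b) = [[-2.38,4.34], [-1.37,2.50]] + [[-1.67, -0.92],[2.9, 1.59]]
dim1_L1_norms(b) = [7.47, 5.62]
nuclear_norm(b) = 9.53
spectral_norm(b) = 5.71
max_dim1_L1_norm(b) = 7.47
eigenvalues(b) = [-4.65, 4.69]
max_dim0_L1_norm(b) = 7.51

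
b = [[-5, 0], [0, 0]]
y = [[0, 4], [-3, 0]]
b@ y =[[0, -20], [0, 0]]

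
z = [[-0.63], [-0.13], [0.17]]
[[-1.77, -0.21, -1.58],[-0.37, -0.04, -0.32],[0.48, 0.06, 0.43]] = z @ [[2.81,0.33,2.5]]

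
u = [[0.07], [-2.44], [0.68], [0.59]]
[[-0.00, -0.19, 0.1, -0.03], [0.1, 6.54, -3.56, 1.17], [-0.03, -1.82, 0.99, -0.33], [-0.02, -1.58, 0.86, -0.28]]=u@[[-0.04,-2.68,1.46,-0.48]]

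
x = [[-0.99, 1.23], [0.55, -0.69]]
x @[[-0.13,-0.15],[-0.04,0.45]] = [[0.08, 0.70], [-0.04, -0.39]]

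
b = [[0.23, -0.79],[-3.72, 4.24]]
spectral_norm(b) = 5.69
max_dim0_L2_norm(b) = 4.31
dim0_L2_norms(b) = [3.73, 4.31]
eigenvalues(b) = [-0.4, 4.87]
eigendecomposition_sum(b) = [[-0.35, -0.06], [-0.28, -0.05]] + [[0.58, -0.73], [-3.44, 4.29]]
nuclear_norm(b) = 6.03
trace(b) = 4.47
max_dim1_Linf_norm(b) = 4.24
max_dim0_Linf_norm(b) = 4.24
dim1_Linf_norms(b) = [0.79, 4.24]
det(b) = -1.96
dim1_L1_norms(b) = [1.02, 7.96]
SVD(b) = [[-0.13, 0.99],[0.99, 0.13]] @ diag([5.68980669288953, 0.3451083852205176]) @ [[-0.65, 0.76],[-0.76, -0.65]]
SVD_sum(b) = [[0.49, -0.57], [-3.69, 4.27]] + [[-0.26, -0.22], [-0.03, -0.03]]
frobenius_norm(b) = 5.70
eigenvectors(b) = [[-0.78,0.17],  [-0.63,-0.99]]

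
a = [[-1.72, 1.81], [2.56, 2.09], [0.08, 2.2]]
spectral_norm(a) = 3.72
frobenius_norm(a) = 4.69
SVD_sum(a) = [[0.36,0.65],[1.50,2.68],[0.96,1.71]] + [[-2.08, 1.16], [1.06, -0.59], [-0.88, 0.49]]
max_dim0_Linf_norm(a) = 2.56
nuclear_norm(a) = 6.58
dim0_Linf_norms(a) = [2.56, 2.2]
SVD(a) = [[-0.2, 0.83], [-0.83, -0.42], [-0.53, 0.35]] @ diag([3.7193691013581445, 2.8581276192399647]) @ [[-0.49, -0.87],[-0.87, 0.49]]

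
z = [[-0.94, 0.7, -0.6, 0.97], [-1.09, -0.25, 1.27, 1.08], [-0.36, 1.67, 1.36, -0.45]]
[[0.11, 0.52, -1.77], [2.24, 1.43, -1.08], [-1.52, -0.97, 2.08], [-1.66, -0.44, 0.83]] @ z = [[-0.03, -3.01, -1.81, 1.46], [-3.28, -0.59, -1.00, 4.2], [1.74, 2.65, 2.51, -3.46], [1.74, 0.33, 1.57, -2.46]]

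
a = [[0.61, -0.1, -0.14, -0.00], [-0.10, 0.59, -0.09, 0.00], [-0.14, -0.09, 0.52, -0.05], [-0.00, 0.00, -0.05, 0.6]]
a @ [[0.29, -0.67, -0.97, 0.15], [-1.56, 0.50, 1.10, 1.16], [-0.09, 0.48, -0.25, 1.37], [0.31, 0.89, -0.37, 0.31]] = [[0.35,-0.53,-0.67,-0.22], [-0.94,0.32,0.77,0.55], [0.04,0.25,-0.07,0.57], [0.19,0.51,-0.21,0.12]]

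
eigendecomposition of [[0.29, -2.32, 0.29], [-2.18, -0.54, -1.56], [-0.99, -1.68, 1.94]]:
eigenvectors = [[0.53, 0.78, 0.62], [0.76, -0.51, -0.62], [0.38, -0.36, 0.48]]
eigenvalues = [-2.83, 1.69, 2.84]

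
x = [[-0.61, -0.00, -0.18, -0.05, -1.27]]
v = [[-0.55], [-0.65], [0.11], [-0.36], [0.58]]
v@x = [[0.34, 0.0, 0.1, 0.03, 0.70], [0.40, 0.00, 0.12, 0.03, 0.83], [-0.07, 0.0, -0.02, -0.01, -0.14], [0.22, 0.0, 0.06, 0.02, 0.46], [-0.35, 0.0, -0.1, -0.03, -0.74]]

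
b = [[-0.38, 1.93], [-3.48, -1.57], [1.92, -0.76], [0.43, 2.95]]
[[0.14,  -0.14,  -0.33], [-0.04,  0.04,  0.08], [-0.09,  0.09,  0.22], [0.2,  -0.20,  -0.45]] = b@[[-0.02,0.02,0.05],[0.07,-0.07,-0.16]]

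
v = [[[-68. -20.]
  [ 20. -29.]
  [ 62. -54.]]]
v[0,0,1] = -20.0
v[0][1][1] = -29.0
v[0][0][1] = -20.0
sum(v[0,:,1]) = -103.0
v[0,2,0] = 62.0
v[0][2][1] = -54.0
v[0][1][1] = -29.0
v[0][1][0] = 20.0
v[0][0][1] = -20.0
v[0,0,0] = -68.0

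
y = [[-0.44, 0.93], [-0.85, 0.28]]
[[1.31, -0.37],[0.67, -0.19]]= y @ [[-0.38, 0.11], [1.23, -0.35]]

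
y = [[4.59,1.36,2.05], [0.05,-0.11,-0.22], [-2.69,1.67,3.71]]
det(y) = -0.07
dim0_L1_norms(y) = [7.33, 3.14, 5.98]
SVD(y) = [[-0.88,0.47,0.02],[-0.01,-0.05,1.00],[0.47,0.88,0.05]] @ diag([5.332500544881722, 4.747286631928407, 0.0027519356768901174]) @ [[-1.00, -0.08, -0.01], [-0.04, 0.45, 0.89], [0.06, -0.89, 0.45]]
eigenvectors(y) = [[(0.13+0.64j), (0.13-0.64j), (-0.06+0j)], [(0.04-0.01j), 0.04+0.01j, (0.89+0j)], [-0.76+0.00j, (-0.76-0j), -0.45+0.00j]]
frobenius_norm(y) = 7.14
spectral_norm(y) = 5.33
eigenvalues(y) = [(4.1+2.27j), (4.1-2.27j), (-0+0j)]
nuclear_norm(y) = 10.08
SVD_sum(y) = [[4.69, 0.36, 0.05], [0.04, 0.00, 0.00], [-2.5, -0.19, -0.03]] + [[-0.10, 1.00, 2.00], [0.01, -0.11, -0.22], [-0.19, 1.86, 3.74]] + [[0.0, -0.0, 0.00], [0.0, -0.00, 0.00], [0.00, -0.00, 0.00]]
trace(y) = 8.19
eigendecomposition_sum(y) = [[2.29+0.70j, 0.68-0.87j, (1.02-1.83j)], [0.03-0.13j, -0.05-0.03j, -0.11-0.05j], [-1.35+2.47j, (0.83+0.99j), 1.85+1.61j]] + [[2.29-0.70j,0.68+0.87j,(1.02+1.83j)], [0.03+0.13j,-0.05+0.03j,-0.11+0.05j], [(-1.35-2.47j),(0.83-0.99j),1.85-1.61j]] + [[0j, 0j, 0.00+0.00j], [-0.00-0.00j, -0.00-0.00j, -0.00-0.00j], [0j, 0.00+0.00j, 0j]]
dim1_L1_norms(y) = [8.0, 0.38, 8.07]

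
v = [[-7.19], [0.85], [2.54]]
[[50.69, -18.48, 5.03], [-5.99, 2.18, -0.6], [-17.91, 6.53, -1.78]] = v @ [[-7.05, 2.57, -0.70]]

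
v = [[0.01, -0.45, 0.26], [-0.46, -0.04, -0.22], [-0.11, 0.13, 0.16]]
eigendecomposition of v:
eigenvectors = [[(-0.69+0j), -0.59+0.00j, (-0.59-0j)], [(-0.72+0j), 0.57-0.02j, 0.57+0.02j], [0.03+0.00j, 0.33-0.47j, 0.33+0.47j]]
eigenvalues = [(-0.47+0j), (0.3+0.19j), (0.3-0.19j)]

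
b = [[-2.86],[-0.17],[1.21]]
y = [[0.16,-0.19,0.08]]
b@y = [[-0.46,0.54,-0.23], [-0.03,0.03,-0.01], [0.19,-0.23,0.10]]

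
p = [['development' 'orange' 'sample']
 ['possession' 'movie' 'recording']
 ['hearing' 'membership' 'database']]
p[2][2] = 'database'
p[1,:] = ['possession', 'movie', 'recording']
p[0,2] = 'sample'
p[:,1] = ['orange', 'movie', 'membership']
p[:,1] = ['orange', 'movie', 'membership']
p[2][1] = 'membership'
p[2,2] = 'database'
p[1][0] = 'possession'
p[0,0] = 'development'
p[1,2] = 'recording'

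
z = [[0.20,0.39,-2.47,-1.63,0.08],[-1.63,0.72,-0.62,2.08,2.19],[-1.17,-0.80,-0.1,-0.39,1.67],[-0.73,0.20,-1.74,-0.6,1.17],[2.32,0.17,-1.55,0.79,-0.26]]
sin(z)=[[2.57, 0.16, -2.31, -1.07, -1.14], [-2.92, -0.01, 2.25, 2.37, 2.13], [-0.95, -0.94, 1.41, 1.35, 1.76], [0.49, -0.17, -0.38, 0.38, 0.37], [2.14, -0.95, -1.91, 0.33, 1.21]]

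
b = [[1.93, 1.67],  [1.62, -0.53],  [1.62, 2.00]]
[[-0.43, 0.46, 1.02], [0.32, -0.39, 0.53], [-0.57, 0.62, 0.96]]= b @ [[0.08, -0.11, 0.38], [-0.35, 0.4, 0.17]]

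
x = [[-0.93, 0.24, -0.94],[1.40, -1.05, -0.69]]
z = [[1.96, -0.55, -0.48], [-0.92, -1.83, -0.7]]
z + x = [[1.03, -0.31, -1.42], [0.48, -2.88, -1.39]]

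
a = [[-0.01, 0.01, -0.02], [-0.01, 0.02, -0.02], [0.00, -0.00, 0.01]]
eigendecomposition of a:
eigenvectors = [[-0.93, -0.36, 0.00],[-0.36, -0.93, 0.89],[0.00, 0.0, 0.45]]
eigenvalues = [-0.01, 0.02, 0.01]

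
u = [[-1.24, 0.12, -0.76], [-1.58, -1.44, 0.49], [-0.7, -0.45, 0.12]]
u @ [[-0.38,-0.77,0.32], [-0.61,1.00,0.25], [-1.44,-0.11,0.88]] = [[1.49, 1.16, -1.04], [0.77, -0.28, -0.43], [0.37, 0.08, -0.23]]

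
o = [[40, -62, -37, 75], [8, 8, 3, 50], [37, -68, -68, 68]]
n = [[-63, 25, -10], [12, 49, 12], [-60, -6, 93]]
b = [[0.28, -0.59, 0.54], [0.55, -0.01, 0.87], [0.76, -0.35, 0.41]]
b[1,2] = 0.866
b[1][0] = 0.552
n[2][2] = 93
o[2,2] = -68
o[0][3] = 75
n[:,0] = [-63, 12, -60]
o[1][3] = 50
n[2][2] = 93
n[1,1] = 49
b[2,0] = 0.763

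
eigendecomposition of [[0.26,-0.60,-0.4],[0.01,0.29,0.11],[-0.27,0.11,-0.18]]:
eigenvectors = [[0.43, -0.92, 0.79], [-0.16, 0.14, 0.41], [0.89, 0.38, -0.46]]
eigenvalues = [-0.33, 0.52, 0.18]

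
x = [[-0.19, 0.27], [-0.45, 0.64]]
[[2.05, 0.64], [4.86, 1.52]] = x @ [[-4.01,-3.2], [4.77,0.12]]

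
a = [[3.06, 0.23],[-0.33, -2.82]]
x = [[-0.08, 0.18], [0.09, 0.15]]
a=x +[[3.14,  0.05],[-0.42,  -2.97]]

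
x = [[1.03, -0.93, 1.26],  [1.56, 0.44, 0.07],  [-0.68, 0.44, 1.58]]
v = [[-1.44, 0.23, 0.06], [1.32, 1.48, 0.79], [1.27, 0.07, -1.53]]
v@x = [[-1.17,1.47,-1.70],[3.13,-0.23,3.02],[2.46,-1.82,-0.81]]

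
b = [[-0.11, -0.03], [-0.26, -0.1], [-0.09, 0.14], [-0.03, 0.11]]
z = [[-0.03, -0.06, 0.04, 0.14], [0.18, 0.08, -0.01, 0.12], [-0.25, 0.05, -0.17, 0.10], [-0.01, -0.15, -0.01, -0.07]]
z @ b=[[0.01, 0.03], [-0.04, -0.00], [0.03, -0.01], [0.04, 0.01]]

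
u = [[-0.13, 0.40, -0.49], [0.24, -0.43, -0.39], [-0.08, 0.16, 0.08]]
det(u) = -0.00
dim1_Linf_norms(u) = [0.49, 0.43, 0.16]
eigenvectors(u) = [[-0.77, 0.89, 0.90], [0.59, 0.44, 0.42], [-0.23, -0.04, 0.08]]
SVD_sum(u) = [[-0.17, 0.37, 0.01], [0.21, -0.45, -0.01], [-0.08, 0.16, 0.00]] + [[0.04, 0.03, -0.5],[0.03, 0.02, -0.38],[-0.01, -0.00, 0.08]] + [[-0.0, -0.00, -0.00], [0.0, 0.0, 0.00], [0.0, 0.0, 0.0]]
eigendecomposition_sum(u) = [[-0.24, 0.50, 0.11], [0.19, -0.38, -0.09], [-0.07, 0.15, 0.03]] + [[0.12, -0.13, -0.72], [0.06, -0.06, -0.36], [-0.01, 0.01, 0.04]] + [[-0.01, 0.03, 0.12], [-0.00, 0.02, 0.05], [-0.0, 0.00, 0.01]]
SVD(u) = [[-0.61, -0.79, -0.07], [0.75, -0.60, 0.29], [-0.27, 0.12, 0.96]] @ diag([0.6689648708084118, 0.6344150442486861, 0.0018850080165944258]) @ [[0.42, -0.91, -0.02], [-0.08, -0.06, 0.99], [0.9, 0.41, 0.10]]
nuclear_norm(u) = 1.31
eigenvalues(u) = [-0.59, 0.09, 0.01]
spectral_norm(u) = 0.67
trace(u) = -0.48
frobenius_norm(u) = 0.92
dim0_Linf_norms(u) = [0.24, 0.43, 0.49]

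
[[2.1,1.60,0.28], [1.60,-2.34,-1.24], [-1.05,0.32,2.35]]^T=[[2.1,1.60,-1.05], [1.60,-2.34,0.32], [0.28,-1.24,2.35]]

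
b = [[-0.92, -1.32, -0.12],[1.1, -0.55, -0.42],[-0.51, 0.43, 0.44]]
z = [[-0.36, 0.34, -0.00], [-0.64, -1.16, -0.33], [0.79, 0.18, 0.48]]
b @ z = [[1.08,1.2,0.38], [-0.38,0.94,-0.02], [0.26,-0.59,0.07]]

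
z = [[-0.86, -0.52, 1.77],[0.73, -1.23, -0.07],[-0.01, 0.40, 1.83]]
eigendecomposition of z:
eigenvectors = [[(0.71+0j),(0.71-0j),0.53+0.00j], [(0.15-0.69j),0.15+0.69j,(0.1+0j)], [-0.04+0.09j,-0.04-0.09j,0.84+0.00j]]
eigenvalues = [(-1.07+0.72j), (-1.07-0.72j), (1.87+0j)]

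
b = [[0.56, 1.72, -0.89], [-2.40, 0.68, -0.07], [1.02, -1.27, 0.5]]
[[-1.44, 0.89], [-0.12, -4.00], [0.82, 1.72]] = b@[[-0.22, 1.74], [-1.0, 0.33], [-0.45, 0.73]]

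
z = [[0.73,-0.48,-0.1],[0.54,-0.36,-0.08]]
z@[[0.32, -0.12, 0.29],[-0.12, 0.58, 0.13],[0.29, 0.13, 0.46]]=[[0.26, -0.38, 0.1], [0.19, -0.28, 0.07]]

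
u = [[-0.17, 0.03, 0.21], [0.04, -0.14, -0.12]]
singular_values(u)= [0.31, 0.12]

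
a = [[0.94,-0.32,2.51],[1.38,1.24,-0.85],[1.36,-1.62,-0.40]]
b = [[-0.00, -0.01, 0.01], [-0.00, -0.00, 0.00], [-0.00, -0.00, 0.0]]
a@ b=[[0.00, -0.01, 0.01], [0.0, -0.01, 0.01], [0.0, -0.01, 0.01]]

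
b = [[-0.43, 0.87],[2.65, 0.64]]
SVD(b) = [[-0.09, 1.0], [1.00, 0.09]] @ diag([2.7356900162538262, 0.9433451833603339]) @ [[0.98, 0.20], [-0.20, 0.98]]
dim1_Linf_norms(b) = [0.87, 2.65]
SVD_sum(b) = [[-0.24, -0.05], [2.67, 0.56]] + [[-0.19,0.92],  [-0.02,0.08]]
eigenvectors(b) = [[-0.63, -0.38],[0.78, -0.93]]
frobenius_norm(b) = 2.89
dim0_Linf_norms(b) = [2.65, 0.87]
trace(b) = 0.21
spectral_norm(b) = 2.74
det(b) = -2.58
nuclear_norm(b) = 3.68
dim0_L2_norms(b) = [2.68, 1.08]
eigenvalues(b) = [-1.5, 1.71]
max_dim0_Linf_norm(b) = 2.65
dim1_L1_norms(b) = [1.3, 3.29]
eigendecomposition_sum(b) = [[-1.00,0.41], [1.24,-0.5]] + [[0.57, 0.46], [1.41, 1.14]]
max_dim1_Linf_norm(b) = 2.65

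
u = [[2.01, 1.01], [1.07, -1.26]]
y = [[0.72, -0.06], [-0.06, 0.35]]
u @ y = [[1.39, 0.23], [0.85, -0.51]]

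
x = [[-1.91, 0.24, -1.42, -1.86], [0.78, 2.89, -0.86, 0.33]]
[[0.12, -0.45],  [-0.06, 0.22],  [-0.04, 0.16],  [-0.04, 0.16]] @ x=[[-0.58, -1.27, 0.22, -0.37], [0.29, 0.62, -0.10, 0.18], [0.20, 0.45, -0.08, 0.13], [0.2, 0.45, -0.08, 0.13]]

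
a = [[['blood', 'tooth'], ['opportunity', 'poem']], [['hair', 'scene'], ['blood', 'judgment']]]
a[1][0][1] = 'scene'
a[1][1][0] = 'blood'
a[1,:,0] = ['hair', 'blood']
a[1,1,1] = 'judgment'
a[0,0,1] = 'tooth'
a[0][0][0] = 'blood'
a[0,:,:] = [['blood', 'tooth'], ['opportunity', 'poem']]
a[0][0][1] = 'tooth'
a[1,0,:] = ['hair', 'scene']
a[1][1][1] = 'judgment'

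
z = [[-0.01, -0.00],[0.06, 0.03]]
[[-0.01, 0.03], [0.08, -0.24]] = z @ [[1.27, -3.04], [0.15, -1.77]]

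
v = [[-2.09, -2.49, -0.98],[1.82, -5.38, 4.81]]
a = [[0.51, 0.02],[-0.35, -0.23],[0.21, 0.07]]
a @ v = [[-1.03,-1.38,-0.40], [0.31,2.11,-0.76], [-0.31,-0.9,0.13]]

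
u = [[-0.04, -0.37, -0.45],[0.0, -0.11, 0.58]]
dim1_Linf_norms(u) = [0.45, 0.58]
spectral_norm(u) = 0.75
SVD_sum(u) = [[-0.02, -0.13, -0.51], [0.02, 0.13, 0.52]] + [[-0.02, -0.24, 0.06],[-0.02, -0.24, 0.06]]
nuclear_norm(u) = 1.10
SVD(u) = [[-0.70, 0.71],  [0.71, 0.70]] @ diag([0.7517193055874039, 0.35272947935661864]) @ [[0.04, 0.24, 0.97], [-0.08, -0.97, 0.24]]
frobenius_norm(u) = 0.83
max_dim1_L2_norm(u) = 0.59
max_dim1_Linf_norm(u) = 0.58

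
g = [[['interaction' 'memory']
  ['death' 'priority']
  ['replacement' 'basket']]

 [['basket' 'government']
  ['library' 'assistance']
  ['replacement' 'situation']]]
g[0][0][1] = 'memory'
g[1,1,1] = 'assistance'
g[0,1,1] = 'priority'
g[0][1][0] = 'death'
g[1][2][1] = 'situation'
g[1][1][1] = 'assistance'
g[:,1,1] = ['priority', 'assistance']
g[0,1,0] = 'death'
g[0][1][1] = 'priority'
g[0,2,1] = 'basket'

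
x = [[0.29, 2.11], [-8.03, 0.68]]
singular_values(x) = [8.06, 2.13]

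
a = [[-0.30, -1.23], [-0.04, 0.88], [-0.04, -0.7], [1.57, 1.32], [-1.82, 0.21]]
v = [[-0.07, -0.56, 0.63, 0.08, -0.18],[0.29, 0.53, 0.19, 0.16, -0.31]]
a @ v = [[-0.34, -0.48, -0.42, -0.22, 0.44], [0.26, 0.49, 0.14, 0.14, -0.27], [-0.20, -0.35, -0.16, -0.12, 0.22], [0.27, -0.18, 1.24, 0.34, -0.69], [0.19, 1.13, -1.11, -0.11, 0.26]]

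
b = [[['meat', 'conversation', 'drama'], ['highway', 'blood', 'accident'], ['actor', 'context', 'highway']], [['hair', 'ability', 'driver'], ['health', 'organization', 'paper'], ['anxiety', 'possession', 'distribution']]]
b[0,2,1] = 'context'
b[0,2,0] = 'actor'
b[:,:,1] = [['conversation', 'blood', 'context'], ['ability', 'organization', 'possession']]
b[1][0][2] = 'driver'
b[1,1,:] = ['health', 'organization', 'paper']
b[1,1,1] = 'organization'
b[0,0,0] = 'meat'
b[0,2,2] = 'highway'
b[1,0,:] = ['hair', 'ability', 'driver']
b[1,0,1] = 'ability'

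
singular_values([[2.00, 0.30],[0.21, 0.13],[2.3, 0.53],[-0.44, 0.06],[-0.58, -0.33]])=[3.21, 0.29]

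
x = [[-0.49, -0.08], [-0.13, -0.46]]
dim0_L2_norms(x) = [0.51, 0.47]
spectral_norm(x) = 0.58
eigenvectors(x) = [[-0.67,  0.56], [-0.74,  -0.83]]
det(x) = 0.22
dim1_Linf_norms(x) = [0.49, 0.46]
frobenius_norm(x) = 0.69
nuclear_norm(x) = 0.95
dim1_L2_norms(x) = [0.5, 0.48]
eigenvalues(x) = [-0.58, -0.37]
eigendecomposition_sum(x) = [[-0.33,-0.22],[-0.36,-0.25]] + [[-0.16, 0.14], [0.23, -0.21]]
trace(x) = -0.95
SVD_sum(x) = [[-0.33,-0.27], [-0.3,-0.25]] + [[-0.16, 0.19], [0.17, -0.21]]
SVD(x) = [[-0.74, -0.67],[-0.67, 0.74]] @ diag([0.5817234569389934, 0.36959142258302913]) @ [[0.77, 0.64], [0.64, -0.77]]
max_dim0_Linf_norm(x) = 0.49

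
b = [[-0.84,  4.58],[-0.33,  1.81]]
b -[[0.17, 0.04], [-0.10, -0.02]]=[[-1.01, 4.54], [-0.23, 1.83]]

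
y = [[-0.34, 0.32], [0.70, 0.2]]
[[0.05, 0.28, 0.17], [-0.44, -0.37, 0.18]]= y@[[-0.51, -0.60, 0.08],[-0.39, 0.23, 0.62]]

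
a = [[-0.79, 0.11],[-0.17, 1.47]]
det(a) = -1.14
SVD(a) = [[0.18, 0.98], [0.98, -0.18]] @ diag([1.49809368615889, 0.7627026337248806]) @ [[-0.21, 0.98], [-0.98, -0.21]]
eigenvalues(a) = [-0.78, 1.46]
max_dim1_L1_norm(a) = 1.64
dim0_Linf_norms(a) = [0.79, 1.47]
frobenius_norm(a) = 1.68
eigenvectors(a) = [[-1.0,-0.05], [-0.08,-1.0]]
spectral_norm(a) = 1.50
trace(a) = 0.68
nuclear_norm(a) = 2.26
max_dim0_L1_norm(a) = 1.58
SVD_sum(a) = [[-0.06, 0.27],  [-0.31, 1.44]] + [[-0.73, -0.16], [0.14, 0.03]]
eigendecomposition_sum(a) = [[-0.78, 0.04], [-0.06, 0.0]] + [[-0.01, 0.07], [-0.11, 1.47]]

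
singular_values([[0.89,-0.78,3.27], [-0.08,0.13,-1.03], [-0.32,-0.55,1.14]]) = [3.8, 0.65, 0.17]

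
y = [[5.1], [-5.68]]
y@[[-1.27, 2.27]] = [[-6.48, 11.58], [7.21, -12.89]]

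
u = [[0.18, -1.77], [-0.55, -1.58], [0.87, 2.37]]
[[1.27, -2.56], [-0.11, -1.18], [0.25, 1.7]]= u@[[1.76,-1.56], [-0.54,1.29]]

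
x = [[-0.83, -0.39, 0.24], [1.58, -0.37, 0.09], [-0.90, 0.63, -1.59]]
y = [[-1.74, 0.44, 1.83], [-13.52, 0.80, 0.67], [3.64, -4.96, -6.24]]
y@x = [[0.49, 1.67, -3.29],[11.88, 5.4, -4.24],[-5.24, -3.52, 10.35]]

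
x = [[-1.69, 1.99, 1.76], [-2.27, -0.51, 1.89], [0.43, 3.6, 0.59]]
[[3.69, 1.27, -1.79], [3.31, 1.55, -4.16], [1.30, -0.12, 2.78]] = x @ [[-1.35, -0.66, 1.83], [0.48, 0.04, 0.53], [0.26, 0.04, 0.14]]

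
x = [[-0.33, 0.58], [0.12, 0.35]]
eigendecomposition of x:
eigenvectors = [[-0.99, -0.60], [0.15, -0.8]]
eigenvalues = [-0.42, 0.44]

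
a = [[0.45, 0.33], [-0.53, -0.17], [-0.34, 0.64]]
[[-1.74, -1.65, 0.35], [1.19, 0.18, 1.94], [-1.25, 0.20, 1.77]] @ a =[[-0.03,  -0.07], [-0.22,  1.60], [-1.27,  0.69]]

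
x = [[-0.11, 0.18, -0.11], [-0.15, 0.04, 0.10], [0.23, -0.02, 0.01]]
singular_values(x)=[0.32, 0.19, 0.08]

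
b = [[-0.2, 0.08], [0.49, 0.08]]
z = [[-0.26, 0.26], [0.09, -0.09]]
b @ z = [[0.06, -0.06],[-0.12, 0.12]]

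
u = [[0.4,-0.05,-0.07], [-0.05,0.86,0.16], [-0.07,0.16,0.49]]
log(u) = [[-0.93, -0.07, -0.15], [-0.07, -0.18, 0.24], [-0.15, 0.24, -0.76]]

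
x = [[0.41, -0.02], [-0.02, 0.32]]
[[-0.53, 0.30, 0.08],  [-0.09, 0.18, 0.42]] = x @ [[-1.32,0.76,0.25],[-0.37,0.6,1.34]]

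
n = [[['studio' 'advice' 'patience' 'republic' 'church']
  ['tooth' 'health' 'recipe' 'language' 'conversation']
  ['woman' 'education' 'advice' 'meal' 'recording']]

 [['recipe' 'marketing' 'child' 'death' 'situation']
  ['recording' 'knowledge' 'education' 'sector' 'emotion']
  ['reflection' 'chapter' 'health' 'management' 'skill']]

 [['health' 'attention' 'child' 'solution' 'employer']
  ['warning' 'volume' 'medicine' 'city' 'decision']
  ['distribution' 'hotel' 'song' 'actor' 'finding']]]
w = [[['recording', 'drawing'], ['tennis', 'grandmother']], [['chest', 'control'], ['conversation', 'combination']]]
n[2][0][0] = 'health'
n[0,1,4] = 'conversation'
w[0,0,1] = 'drawing'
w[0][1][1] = 'grandmother'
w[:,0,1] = ['drawing', 'control']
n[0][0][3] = 'republic'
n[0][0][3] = 'republic'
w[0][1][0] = 'tennis'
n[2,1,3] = 'city'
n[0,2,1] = 'education'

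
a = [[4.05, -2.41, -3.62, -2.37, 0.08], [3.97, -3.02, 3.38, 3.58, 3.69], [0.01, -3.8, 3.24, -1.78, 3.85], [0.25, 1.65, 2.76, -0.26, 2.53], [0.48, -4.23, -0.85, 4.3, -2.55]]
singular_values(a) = [9.54, 7.81, 6.3, 3.97, 0.15]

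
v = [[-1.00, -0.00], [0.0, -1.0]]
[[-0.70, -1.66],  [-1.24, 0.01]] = v @ [[0.70, 1.66], [1.24, -0.01]]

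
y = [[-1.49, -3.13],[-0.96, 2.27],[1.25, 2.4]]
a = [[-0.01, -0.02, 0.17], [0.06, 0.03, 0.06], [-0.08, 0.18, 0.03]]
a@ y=[[0.25, 0.39], [-0.04, 0.02], [-0.02, 0.73]]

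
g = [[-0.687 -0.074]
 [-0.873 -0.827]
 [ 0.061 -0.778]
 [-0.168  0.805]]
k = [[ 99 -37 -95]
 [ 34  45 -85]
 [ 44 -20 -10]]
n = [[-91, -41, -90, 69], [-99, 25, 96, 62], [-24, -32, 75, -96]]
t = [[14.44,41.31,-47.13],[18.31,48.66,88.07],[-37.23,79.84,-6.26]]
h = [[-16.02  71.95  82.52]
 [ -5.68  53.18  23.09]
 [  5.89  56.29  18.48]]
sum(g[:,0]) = -1.667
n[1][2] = 96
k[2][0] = 44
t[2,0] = -37.23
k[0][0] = 99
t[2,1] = 79.84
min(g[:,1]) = -0.827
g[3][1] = 0.805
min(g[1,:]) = -0.873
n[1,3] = 62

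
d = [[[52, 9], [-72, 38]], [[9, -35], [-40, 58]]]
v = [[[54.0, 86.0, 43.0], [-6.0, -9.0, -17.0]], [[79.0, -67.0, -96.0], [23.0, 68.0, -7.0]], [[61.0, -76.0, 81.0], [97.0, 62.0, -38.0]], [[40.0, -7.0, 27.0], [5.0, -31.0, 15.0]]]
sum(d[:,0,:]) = 35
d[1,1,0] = -40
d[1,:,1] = [-35, 58]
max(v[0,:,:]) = 86.0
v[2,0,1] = -76.0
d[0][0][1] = 9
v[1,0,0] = 79.0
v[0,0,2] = 43.0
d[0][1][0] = -72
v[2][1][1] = 62.0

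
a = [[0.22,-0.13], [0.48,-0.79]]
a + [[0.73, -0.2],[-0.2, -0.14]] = [[0.95, -0.33], [0.28, -0.93]]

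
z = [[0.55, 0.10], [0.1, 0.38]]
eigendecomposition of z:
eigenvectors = [[0.91, -0.42], [0.42, 0.91]]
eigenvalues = [0.6, 0.33]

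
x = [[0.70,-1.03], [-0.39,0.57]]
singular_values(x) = [1.42, 0.0]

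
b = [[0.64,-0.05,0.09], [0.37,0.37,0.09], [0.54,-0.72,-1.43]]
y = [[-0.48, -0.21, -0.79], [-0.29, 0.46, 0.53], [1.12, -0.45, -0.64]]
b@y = [[-0.19, -0.20, -0.59], [-0.18, 0.05, -0.15], [-1.65, 0.20, 0.11]]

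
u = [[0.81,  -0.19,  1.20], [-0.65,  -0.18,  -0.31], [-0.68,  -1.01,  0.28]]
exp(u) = [[1.78, -1.07, 2.03],[-0.74, 1.20, -0.83],[-0.69, -0.92, 1.03]]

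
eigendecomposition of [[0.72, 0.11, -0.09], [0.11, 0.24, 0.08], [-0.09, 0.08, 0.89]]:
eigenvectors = [[0.23, -0.90, -0.37], [-0.96, -0.27, 0.05], [0.14, -0.35, 0.93]]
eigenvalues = [0.2, 0.72, 0.93]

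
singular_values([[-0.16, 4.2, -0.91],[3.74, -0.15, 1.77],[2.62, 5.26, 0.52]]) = [7.12, 4.44, 0.17]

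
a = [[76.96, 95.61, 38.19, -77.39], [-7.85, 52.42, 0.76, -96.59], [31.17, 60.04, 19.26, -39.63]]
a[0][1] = 95.61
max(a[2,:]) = 60.04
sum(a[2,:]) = 70.84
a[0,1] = 95.61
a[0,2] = 38.19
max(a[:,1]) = 95.61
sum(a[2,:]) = 70.84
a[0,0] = 76.96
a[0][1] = 95.61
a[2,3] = -39.63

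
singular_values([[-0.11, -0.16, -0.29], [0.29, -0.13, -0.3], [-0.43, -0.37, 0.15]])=[0.64, 0.47, 0.16]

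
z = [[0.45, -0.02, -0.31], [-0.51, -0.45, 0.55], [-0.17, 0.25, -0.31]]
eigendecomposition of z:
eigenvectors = [[-0.78, 0.36, 0.13],[0.55, 0.64, -0.83],[0.3, 0.67, 0.54]]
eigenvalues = [0.58, -0.16, -0.73]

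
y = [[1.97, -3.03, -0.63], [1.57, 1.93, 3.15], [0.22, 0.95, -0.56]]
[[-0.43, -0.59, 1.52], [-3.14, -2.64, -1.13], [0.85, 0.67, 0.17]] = y@[[-0.14, -0.21, 0.37],[0.28, 0.24, -0.17],[-1.1, -0.88, -0.44]]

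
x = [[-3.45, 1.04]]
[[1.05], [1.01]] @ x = [[-3.62,1.09],  [-3.48,1.05]]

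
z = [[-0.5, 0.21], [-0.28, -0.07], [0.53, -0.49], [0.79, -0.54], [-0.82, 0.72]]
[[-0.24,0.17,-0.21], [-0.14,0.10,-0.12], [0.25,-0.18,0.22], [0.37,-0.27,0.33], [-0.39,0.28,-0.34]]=z @ [[0.48, -0.35, 0.42], [0.01, -0.01, 0.01]]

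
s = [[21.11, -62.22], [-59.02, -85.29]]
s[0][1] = -62.22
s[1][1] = -85.29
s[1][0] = -59.02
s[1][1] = -85.29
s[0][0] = 21.11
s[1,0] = -59.02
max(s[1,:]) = -59.02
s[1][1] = -85.29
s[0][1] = -62.22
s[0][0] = 21.11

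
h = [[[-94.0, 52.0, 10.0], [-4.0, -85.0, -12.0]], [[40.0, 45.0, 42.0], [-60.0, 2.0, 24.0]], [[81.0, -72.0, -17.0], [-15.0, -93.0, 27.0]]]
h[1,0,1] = 45.0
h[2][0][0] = 81.0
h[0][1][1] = -85.0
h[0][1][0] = -4.0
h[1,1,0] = -60.0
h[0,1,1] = -85.0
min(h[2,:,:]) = -93.0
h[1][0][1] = 45.0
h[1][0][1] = 45.0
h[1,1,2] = 24.0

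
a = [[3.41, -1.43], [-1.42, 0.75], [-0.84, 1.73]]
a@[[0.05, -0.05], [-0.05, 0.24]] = [[0.24, -0.51], [-0.11, 0.25], [-0.13, 0.46]]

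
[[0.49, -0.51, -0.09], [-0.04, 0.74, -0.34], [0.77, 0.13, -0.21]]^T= [[0.49,-0.04,0.77], [-0.51,0.74,0.13], [-0.09,-0.34,-0.21]]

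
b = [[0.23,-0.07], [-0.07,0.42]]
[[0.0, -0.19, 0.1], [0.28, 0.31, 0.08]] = b @ [[0.22,-0.63,0.52], [0.7,0.64,0.28]]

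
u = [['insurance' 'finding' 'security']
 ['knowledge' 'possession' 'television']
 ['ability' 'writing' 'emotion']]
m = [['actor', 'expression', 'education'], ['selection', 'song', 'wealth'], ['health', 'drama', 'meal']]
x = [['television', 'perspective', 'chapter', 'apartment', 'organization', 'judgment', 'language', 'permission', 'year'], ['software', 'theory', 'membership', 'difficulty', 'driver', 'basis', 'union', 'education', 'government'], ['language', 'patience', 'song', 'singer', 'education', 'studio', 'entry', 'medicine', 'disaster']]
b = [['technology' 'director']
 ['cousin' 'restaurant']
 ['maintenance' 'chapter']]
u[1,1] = 'possession'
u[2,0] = 'ability'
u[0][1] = 'finding'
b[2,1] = 'chapter'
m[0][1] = 'expression'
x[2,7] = 'medicine'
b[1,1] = 'restaurant'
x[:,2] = ['chapter', 'membership', 'song']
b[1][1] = 'restaurant'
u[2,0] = 'ability'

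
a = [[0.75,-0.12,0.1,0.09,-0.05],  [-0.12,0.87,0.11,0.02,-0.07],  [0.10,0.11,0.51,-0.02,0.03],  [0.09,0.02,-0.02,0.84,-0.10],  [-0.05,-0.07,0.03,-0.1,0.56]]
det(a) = 0.13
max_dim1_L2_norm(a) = 0.89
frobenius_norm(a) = 1.65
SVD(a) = [[-0.55, -0.23, 0.69, -0.10, -0.39],[0.77, -0.49, 0.26, 0.01, -0.33],[0.08, -0.13, 0.51, 0.35, 0.77],[-0.32, -0.77, -0.44, 0.34, 0.05],[0.02, 0.33, 0.04, 0.87, -0.37]] @ diag([0.9573610002198163, 0.9198342474350057, 0.7195506814706247, 0.538146644276344, 0.39510742659820963]) @ [[-0.55, 0.77, 0.08, -0.32, 0.02], [-0.23, -0.49, -0.13, -0.77, 0.33], [0.69, 0.26, 0.51, -0.44, 0.04], [-0.1, 0.01, 0.35, 0.34, 0.87], [-0.39, -0.33, 0.77, 0.05, -0.37]]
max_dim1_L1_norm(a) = 1.19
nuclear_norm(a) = 3.53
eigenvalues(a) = [0.4, 0.54, 0.72, 0.96, 0.92]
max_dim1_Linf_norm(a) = 0.87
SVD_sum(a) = [[0.29, -0.4, -0.04, 0.17, -0.01], [-0.4, 0.56, 0.06, -0.24, 0.02], [-0.04, 0.06, 0.01, -0.03, 0.0], [0.17, -0.24, -0.03, 0.1, -0.01], [-0.01, 0.02, 0.0, -0.01, 0.00]] + [[0.05, 0.10, 0.03, 0.16, -0.07],  [0.1, 0.22, 0.06, 0.34, -0.15],  [0.03, 0.06, 0.01, 0.09, -0.04],  [0.16, 0.34, 0.09, 0.54, -0.23],  [-0.07, -0.15, -0.04, -0.23, 0.1]] + [[0.34,0.13,0.25,-0.22,0.02],[0.13,0.05,0.09,-0.08,0.01],[0.25,0.09,0.19,-0.16,0.02],[-0.22,-0.08,-0.16,0.14,-0.01],[0.02,0.01,0.02,-0.01,0.0]] + [[0.01, -0.00, -0.02, -0.02, -0.05],[-0.0, 0.00, 0.0, 0.0, 0.0],[-0.02, 0.0, 0.07, 0.06, 0.16],[-0.02, 0.00, 0.06, 0.06, 0.16],[-0.05, 0.0, 0.16, 0.16, 0.4]] + [[0.06,  0.05,  -0.12,  -0.01,  0.06], [0.05,  0.04,  -0.10,  -0.01,  0.05], [-0.12,  -0.1,  0.23,  0.01,  -0.11], [-0.01,  -0.01,  0.01,  0.00,  -0.01], [0.06,  0.05,  -0.11,  -0.01,  0.06]]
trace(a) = 3.53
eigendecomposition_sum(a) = [[0.06, 0.05, -0.12, -0.01, 0.06], [0.05, 0.04, -0.10, -0.01, 0.05], [-0.12, -0.1, 0.23, 0.01, -0.11], [-0.01, -0.01, 0.01, 0.0, -0.01], [0.06, 0.05, -0.11, -0.01, 0.06]] + [[0.01,-0.00,-0.02,-0.02,-0.05], [-0.00,0.00,0.00,0.0,0.00], [-0.02,0.0,0.07,0.06,0.16], [-0.02,0.0,0.06,0.06,0.16], [-0.05,0.00,0.16,0.16,0.4]] + [[0.34,0.13,0.25,-0.22,0.02], [0.13,0.05,0.09,-0.08,0.01], [0.25,0.09,0.19,-0.16,0.02], [-0.22,-0.08,-0.16,0.14,-0.01], [0.02,0.01,0.02,-0.01,0.00]] + [[0.29, -0.4, -0.04, 0.17, -0.01], [-0.40, 0.56, 0.06, -0.24, 0.02], [-0.04, 0.06, 0.01, -0.03, 0.00], [0.17, -0.24, -0.03, 0.10, -0.01], [-0.01, 0.02, 0.00, -0.01, 0.0]] + [[0.05,0.10,0.03,0.16,-0.07], [0.10,0.22,0.06,0.34,-0.15], [0.03,0.06,0.01,0.09,-0.04], [0.16,0.34,0.09,0.54,-0.23], [-0.07,-0.15,-0.04,-0.23,0.10]]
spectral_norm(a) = 0.96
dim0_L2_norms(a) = [0.77, 0.89, 0.53, 0.85, 0.58]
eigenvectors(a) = [[-0.39, -0.10, 0.69, 0.55, -0.23], [-0.33, 0.01, 0.26, -0.77, -0.49], [0.77, 0.35, 0.51, -0.08, -0.13], [0.05, 0.34, -0.44, 0.32, -0.77], [-0.37, 0.87, 0.04, -0.02, 0.33]]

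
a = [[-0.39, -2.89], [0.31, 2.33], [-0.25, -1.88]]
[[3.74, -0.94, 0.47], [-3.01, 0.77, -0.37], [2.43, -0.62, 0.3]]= a @ [[-0.40,-1.21,-0.53], [-1.24,0.49,-0.09]]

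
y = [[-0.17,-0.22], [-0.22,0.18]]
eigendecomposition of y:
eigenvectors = [[-0.9, 0.43], [-0.43, -0.9]]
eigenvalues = [-0.28, 0.29]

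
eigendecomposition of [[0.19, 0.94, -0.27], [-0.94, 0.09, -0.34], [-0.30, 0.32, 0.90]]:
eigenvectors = [[0.67j, -0.67j, (-0.33+0j)],[-0.71+0.00j, -0.71-0.00j, -0.01+0.00j],[-0.01+0.24j, (-0.01-0.24j), (0.94+0j)]]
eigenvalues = [(0.09+1j), (0.09-1j), (1+0j)]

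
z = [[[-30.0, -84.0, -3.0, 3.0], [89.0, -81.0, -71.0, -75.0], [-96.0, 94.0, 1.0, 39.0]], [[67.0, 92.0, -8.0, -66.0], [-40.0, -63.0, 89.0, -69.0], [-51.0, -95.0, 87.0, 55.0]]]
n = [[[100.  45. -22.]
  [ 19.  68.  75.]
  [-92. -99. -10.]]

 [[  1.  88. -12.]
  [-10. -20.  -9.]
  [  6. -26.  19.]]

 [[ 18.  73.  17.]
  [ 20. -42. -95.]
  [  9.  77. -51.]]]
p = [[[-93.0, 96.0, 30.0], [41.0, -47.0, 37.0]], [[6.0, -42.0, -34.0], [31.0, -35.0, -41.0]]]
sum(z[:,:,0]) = -61.0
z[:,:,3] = [[3.0, -75.0, 39.0], [-66.0, -69.0, 55.0]]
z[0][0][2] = -3.0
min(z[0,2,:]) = -96.0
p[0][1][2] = 37.0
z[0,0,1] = -84.0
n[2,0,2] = 17.0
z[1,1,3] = -69.0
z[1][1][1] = -63.0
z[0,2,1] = 94.0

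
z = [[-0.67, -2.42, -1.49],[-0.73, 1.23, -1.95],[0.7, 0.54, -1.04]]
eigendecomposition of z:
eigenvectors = [[0.67+0.00j, 0.81+0.00j, (0.81-0j)], [(-0.74+0j), 0.26-0.21j, 0.26+0.21j], [(0.02+0j), -0.13-0.46j, -0.13+0.46j]]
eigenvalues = [(1.95+0j), (-1.22+1.48j), (-1.22-1.48j)]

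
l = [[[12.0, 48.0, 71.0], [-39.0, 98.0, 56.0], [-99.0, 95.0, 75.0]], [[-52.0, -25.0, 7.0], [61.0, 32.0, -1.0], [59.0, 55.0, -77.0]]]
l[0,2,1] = 95.0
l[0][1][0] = -39.0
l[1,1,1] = 32.0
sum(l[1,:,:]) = 59.0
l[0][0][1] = 48.0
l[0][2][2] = 75.0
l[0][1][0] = -39.0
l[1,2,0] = 59.0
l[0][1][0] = -39.0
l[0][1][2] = 56.0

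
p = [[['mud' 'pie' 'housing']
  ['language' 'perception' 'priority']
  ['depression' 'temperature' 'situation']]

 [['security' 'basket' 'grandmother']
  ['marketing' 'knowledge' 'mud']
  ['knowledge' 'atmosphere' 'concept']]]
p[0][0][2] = 'housing'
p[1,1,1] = 'knowledge'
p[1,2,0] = 'knowledge'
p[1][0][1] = 'basket'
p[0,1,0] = 'language'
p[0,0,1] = 'pie'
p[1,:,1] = ['basket', 'knowledge', 'atmosphere']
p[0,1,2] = 'priority'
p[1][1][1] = 'knowledge'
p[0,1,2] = 'priority'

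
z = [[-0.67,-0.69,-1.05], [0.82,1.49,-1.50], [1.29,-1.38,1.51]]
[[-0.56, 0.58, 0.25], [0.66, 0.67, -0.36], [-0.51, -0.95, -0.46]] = z @ [[0.04, -0.13, -0.39], [0.56, 0.03, -0.01], [0.14, -0.49, 0.02]]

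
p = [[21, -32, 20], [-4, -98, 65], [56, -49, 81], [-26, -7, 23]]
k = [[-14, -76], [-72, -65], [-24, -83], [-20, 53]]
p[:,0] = [21, -4, 56, -26]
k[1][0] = -72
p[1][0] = -4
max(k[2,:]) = -24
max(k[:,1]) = 53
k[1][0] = -72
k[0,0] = -14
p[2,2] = 81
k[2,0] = -24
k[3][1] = 53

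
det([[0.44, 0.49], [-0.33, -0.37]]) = -0.001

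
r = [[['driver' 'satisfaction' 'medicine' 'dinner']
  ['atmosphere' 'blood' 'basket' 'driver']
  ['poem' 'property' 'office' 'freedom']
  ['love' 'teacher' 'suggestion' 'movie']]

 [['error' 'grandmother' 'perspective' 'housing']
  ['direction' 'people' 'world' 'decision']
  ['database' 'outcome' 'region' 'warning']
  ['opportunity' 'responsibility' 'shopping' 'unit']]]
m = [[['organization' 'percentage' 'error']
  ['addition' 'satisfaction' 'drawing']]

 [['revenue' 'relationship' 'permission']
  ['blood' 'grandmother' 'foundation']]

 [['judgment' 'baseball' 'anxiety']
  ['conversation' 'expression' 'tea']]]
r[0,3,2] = 'suggestion'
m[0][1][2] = 'drawing'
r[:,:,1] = [['satisfaction', 'blood', 'property', 'teacher'], ['grandmother', 'people', 'outcome', 'responsibility']]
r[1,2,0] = 'database'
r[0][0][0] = 'driver'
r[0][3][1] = 'teacher'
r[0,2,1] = 'property'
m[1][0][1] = 'relationship'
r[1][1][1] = 'people'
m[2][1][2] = 'tea'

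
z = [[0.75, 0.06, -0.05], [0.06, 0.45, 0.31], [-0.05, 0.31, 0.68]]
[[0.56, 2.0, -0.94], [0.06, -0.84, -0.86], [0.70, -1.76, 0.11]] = z @ [[0.94, 2.6, -0.95], [-1.07, -0.81, -2.7], [1.58, -2.03, 1.33]]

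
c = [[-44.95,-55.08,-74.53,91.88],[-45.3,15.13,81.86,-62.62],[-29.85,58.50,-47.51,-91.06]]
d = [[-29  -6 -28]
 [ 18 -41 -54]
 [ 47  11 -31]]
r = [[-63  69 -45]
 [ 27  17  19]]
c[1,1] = 15.13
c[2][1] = 58.5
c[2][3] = -91.06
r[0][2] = -45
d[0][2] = -28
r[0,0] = -63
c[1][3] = -62.62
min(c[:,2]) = -74.53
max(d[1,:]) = 18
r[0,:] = [-63, 69, -45]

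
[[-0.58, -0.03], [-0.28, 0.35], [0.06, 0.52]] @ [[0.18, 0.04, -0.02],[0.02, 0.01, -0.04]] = [[-0.1, -0.02, 0.01], [-0.04, -0.01, -0.01], [0.02, 0.01, -0.02]]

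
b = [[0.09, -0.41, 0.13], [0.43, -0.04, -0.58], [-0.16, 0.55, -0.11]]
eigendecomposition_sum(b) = [[-0j,0.00+0.00j,0.00+0.00j], [0.00-0.00j,0.00+0.00j,0j], [-0j,0.00+0.00j,0.00+0.00j]] + [[(0.04+0.13j), -0.21-0.03j, 0.06-0.17j], [0.21-0.09j, (-0.02+0.35j), -0.29-0.09j], [-0.08-0.16j, (0.27-0j), -0.06+0.23j]] + [[(0.04-0.13j), -0.21+0.03j, 0.06+0.17j], [0.21+0.09j, -0.02-0.35j, (-0.29+0.09j)], [-0.08+0.16j, 0.27+0.00j, (-0.06-0.23j)]]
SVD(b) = [[-0.46,0.39,0.80], [-0.58,-0.81,0.06], [0.67,-0.43,0.6]] @ diag([0.7334768582935661, 0.7198630192595279, 0.0029886201426277256]) @ [[-0.54, 0.79, 0.28], [-0.34, -0.51, 0.79], [0.77, 0.34, 0.55]]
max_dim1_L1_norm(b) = 1.05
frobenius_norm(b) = 1.03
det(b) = 0.00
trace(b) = -0.06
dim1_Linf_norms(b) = [0.41, 0.58, 0.55]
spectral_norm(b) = 0.73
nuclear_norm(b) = 1.46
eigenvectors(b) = [[(0.77+0j),  0.03-0.42j,  0.03+0.42j],  [0.34+0.00j,  (-0.71+0j),  -0.71-0.00j],  [(0.54+0j),  (0.03+0.56j),  (0.03-0.56j)]]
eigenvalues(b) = [0j, (-0.03+0.71j), (-0.03-0.71j)]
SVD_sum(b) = [[0.18, -0.27, -0.09], [0.23, -0.34, -0.12], [-0.27, 0.39, 0.14]] + [[-0.1, -0.14, 0.22], [0.20, 0.30, -0.46], [0.11, 0.16, -0.25]] + [[0.00,  0.0,  0.0], [0.00,  0.0,  0.0], [0.00,  0.00,  0.0]]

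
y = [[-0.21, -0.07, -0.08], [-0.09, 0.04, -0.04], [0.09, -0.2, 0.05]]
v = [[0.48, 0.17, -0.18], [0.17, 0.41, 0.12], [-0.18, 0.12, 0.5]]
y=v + [[-0.69, -0.24, 0.1],[-0.26, -0.37, -0.16],[0.27, -0.32, -0.45]]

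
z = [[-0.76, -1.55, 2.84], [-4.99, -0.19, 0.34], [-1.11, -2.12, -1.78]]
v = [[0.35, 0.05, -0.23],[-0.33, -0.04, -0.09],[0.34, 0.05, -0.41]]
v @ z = [[-0.26, -0.06, 1.42], [0.55, 0.71, -0.79], [-0.05, 0.33, 1.71]]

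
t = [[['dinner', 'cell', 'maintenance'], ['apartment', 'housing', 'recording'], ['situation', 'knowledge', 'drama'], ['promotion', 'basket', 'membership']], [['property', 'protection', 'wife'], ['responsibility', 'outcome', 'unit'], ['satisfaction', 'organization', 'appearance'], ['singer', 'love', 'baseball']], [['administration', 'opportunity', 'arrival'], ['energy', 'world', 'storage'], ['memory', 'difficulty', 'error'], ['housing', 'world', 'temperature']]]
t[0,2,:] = ['situation', 'knowledge', 'drama']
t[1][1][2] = 'unit'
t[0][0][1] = 'cell'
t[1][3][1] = 'love'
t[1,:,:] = [['property', 'protection', 'wife'], ['responsibility', 'outcome', 'unit'], ['satisfaction', 'organization', 'appearance'], ['singer', 'love', 'baseball']]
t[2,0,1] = 'opportunity'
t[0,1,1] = 'housing'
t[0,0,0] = 'dinner'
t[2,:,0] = ['administration', 'energy', 'memory', 'housing']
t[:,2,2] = ['drama', 'appearance', 'error']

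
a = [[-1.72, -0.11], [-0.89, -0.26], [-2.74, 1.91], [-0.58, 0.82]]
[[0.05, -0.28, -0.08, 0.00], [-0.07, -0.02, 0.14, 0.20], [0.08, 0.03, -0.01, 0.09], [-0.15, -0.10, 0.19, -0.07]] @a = [[0.38, -0.09], [-0.36, 0.44], [-0.19, 0.04], [-0.13, 0.35]]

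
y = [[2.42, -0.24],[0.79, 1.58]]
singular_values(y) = [2.57, 1.56]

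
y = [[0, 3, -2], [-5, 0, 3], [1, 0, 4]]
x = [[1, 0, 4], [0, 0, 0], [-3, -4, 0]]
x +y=[[1, 3, 2], [-5, 0, 3], [-2, -4, 4]]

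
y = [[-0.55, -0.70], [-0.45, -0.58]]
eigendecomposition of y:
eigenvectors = [[0.79, 0.77],[-0.62, 0.64]]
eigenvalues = [-0.0, -1.13]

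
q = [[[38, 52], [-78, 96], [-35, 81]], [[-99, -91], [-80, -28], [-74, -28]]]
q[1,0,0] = -99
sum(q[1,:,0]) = -253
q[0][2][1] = 81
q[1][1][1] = -28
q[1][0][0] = -99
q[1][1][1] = -28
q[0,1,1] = 96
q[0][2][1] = 81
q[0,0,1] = 52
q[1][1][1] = -28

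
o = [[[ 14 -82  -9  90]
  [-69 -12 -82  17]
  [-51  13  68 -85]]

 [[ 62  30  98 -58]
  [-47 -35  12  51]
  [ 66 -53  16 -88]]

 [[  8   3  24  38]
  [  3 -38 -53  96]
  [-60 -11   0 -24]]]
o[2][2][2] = 0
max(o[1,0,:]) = 98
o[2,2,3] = -24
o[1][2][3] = -88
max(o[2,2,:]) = 0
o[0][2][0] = -51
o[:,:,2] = [[-9, -82, 68], [98, 12, 16], [24, -53, 0]]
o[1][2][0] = 66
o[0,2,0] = -51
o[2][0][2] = 24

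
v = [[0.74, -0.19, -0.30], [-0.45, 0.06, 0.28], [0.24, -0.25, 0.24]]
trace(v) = 1.04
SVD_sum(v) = [[0.74, -0.20, -0.29], [-0.47, 0.12, 0.18], [0.17, -0.05, -0.07]] + [[-0.0, 0.01, -0.01],  [0.02, -0.06, 0.10],  [0.07, -0.20, 0.31]] + [[-0.0, -0.00, -0.00], [-0.00, -0.0, -0.00], [0.0, 0.0, 0.00]]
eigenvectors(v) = [[0.60+0.26j, (0.6-0.26j), 0.39+0.00j],[(-0.22-0.18j), (-0.22+0.18j), (0.8+0j)],[(0.7+0j), (0.7-0j), (0.45+0j)]]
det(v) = -0.00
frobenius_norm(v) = 1.07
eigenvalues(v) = [(0.52+0.15j), (0.52-0.15j), (-0+0j)]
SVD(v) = [[-0.83, 0.03, -0.56], [0.53, -0.3, -0.80], [-0.19, -0.95, 0.23]] @ diag([0.9905137002434451, 0.3934236363093247, 0.000672326696409878]) @ [[-0.9,0.24,0.35], [-0.18,0.54,-0.82], [0.39,0.8,0.45]]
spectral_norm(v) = 0.99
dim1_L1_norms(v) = [1.23, 0.79, 0.73]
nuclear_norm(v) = 1.38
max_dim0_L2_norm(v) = 0.9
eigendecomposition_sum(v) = [[0.37-0.58j, (-0.09-0.07j), (-0.15+0.63j)], [(-0.22+0.19j), (0.03+0.04j), (0.14-0.24j)], [0.12-0.73j, -0.12-0.03j, 0.12+0.69j]] + [[0.37+0.58j, (-0.09+0.07j), -0.15-0.63j], [-0.22-0.19j, 0.03-0.04j, 0.14+0.24j], [0.12+0.73j, -0.12+0.03j, (0.12-0.69j)]] + [[(-0-0j), -0.00+0.00j, -0j], [(-0-0j), -0.00+0.00j, -0j], [-0.00-0.00j, -0.00+0.00j, 0.00-0.00j]]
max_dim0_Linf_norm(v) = 0.74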